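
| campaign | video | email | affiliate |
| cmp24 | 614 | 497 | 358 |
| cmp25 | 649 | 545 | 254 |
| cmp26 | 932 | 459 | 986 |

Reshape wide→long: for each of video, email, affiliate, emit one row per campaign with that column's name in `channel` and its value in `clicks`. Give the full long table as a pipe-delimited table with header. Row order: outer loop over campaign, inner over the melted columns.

| campaign | channel | clicks |
| cmp24 | video | 614 |
| cmp24 | email | 497 |
| cmp24 | affiliate | 358 |
| cmp25 | video | 649 |
| cmp25 | email | 545 |
| cmp25 | affiliate | 254 |
| cmp26 | video | 932 |
| cmp26 | email | 459 |
| cmp26 | affiliate | 986 |

Each (campaign, column) pair becomes one row: 3 × 3 = 9 rows.
For example, (cmp24, video) → clicks=614.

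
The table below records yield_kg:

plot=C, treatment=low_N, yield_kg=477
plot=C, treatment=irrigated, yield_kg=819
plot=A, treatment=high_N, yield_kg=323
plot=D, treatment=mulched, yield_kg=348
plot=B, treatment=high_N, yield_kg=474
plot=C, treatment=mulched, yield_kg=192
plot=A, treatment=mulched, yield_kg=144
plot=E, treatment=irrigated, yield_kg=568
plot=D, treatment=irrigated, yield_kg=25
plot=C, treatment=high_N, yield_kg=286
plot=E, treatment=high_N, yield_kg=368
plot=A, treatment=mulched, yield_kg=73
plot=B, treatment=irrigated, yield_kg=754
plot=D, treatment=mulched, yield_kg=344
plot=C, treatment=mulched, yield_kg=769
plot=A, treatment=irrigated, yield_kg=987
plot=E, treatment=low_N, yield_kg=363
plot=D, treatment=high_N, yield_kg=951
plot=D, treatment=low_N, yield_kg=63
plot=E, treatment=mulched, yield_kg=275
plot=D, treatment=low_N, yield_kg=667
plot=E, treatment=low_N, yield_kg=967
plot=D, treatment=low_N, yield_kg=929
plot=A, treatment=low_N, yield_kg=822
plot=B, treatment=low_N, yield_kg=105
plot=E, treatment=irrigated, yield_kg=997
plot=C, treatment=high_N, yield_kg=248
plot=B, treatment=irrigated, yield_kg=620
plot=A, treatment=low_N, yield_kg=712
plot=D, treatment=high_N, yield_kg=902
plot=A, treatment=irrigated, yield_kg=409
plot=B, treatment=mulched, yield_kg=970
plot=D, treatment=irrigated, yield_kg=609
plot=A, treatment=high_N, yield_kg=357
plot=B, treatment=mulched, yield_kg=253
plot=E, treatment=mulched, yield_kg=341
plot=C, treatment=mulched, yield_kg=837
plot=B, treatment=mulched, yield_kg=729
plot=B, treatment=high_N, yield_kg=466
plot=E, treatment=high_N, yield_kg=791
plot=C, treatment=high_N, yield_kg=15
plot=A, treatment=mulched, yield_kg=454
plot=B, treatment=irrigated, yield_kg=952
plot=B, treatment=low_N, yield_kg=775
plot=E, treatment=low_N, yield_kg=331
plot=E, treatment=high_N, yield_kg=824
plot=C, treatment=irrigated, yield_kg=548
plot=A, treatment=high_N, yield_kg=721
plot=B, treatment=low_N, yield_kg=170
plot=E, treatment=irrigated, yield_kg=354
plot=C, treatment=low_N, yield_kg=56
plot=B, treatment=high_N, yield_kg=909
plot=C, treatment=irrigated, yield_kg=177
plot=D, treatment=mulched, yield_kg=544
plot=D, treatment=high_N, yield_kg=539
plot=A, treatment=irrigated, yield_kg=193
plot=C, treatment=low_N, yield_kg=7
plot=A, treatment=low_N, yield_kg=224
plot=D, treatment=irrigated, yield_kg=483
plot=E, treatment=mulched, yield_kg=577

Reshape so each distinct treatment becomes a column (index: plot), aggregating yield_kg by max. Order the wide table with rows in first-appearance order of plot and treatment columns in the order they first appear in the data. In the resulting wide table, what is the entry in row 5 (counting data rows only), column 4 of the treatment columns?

With rows in first-appearance order of plot, row 5 is plot=E. treatment columns in first-appearance order: low_N, irrigated, high_N, mulched; column 4 is mulched.
Long rows with plot=E, treatment=mulched: max(275, 341, 577) = 577.

577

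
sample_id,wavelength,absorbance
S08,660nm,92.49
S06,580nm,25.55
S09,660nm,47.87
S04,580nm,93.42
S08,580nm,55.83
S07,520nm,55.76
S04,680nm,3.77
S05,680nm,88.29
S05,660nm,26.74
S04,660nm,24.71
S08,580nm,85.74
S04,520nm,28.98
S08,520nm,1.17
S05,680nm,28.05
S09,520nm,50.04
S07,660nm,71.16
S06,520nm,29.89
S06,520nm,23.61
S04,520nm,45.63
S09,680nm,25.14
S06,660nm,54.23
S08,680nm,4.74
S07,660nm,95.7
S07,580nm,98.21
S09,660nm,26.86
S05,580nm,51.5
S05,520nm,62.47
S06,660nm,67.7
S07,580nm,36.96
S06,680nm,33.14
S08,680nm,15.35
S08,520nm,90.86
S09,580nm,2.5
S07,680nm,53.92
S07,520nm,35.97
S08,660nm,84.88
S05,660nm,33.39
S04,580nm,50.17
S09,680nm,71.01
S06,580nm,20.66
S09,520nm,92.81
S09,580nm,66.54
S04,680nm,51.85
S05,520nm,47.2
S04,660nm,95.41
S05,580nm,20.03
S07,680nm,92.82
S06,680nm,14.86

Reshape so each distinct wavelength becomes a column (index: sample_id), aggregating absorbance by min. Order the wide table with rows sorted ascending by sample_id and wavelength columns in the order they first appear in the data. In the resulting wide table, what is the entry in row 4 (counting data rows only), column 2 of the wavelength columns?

With rows sorted ascending by sample_id, row 4 is sample_id=S07. wavelength columns in first-appearance order: 660nm, 580nm, 520nm, 680nm; column 2 is 580nm.
Long rows with sample_id=S07, wavelength=580nm: min(98.21, 36.96) = 36.96.

36.96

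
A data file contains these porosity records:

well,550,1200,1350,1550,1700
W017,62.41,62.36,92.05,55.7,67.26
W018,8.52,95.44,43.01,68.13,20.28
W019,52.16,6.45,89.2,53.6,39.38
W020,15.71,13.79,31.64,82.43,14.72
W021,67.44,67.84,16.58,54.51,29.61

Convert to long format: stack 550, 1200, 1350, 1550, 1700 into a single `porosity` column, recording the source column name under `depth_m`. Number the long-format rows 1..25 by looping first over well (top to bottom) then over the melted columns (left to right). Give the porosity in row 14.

25 rows total (5 × 5). Row 14: index ⌊(14-1)/5⌋ = 2 into well → W019; (14-1) mod 5 = 3 into the melted columns → 1550.
So row 14 is (W019, 1550, 53.6); porosity = 53.6.

53.6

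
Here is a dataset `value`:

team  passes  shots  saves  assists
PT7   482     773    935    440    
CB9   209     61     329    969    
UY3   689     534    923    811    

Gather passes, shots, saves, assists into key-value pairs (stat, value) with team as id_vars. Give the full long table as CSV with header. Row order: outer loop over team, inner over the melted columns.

Each (team, column) pair becomes one row: 3 × 4 = 12 rows.
For example, (PT7, passes) → value=482.

team,stat,value
PT7,passes,482
PT7,shots,773
PT7,saves,935
PT7,assists,440
CB9,passes,209
CB9,shots,61
CB9,saves,329
CB9,assists,969
UY3,passes,689
UY3,shots,534
UY3,saves,923
UY3,assists,811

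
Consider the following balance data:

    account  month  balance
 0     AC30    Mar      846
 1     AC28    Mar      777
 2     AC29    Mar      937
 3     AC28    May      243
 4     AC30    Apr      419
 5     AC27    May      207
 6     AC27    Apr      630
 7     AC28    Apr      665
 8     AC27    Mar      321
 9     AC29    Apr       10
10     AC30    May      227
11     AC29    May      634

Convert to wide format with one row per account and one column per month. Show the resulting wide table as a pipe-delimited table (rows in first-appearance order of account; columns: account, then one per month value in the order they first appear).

| account | Mar | May | Apr |
| AC30 | 846 | 227 | 419 |
| AC28 | 777 | 243 | 665 |
| AC29 | 937 | 634 | 10 |
| AC27 | 321 | 207 | 630 |

Columns: account plus the 3 distinct month values (Mar, May, Apr).
For example, row AC30 column Mar takes balance=846 from the long row (AC30, Mar).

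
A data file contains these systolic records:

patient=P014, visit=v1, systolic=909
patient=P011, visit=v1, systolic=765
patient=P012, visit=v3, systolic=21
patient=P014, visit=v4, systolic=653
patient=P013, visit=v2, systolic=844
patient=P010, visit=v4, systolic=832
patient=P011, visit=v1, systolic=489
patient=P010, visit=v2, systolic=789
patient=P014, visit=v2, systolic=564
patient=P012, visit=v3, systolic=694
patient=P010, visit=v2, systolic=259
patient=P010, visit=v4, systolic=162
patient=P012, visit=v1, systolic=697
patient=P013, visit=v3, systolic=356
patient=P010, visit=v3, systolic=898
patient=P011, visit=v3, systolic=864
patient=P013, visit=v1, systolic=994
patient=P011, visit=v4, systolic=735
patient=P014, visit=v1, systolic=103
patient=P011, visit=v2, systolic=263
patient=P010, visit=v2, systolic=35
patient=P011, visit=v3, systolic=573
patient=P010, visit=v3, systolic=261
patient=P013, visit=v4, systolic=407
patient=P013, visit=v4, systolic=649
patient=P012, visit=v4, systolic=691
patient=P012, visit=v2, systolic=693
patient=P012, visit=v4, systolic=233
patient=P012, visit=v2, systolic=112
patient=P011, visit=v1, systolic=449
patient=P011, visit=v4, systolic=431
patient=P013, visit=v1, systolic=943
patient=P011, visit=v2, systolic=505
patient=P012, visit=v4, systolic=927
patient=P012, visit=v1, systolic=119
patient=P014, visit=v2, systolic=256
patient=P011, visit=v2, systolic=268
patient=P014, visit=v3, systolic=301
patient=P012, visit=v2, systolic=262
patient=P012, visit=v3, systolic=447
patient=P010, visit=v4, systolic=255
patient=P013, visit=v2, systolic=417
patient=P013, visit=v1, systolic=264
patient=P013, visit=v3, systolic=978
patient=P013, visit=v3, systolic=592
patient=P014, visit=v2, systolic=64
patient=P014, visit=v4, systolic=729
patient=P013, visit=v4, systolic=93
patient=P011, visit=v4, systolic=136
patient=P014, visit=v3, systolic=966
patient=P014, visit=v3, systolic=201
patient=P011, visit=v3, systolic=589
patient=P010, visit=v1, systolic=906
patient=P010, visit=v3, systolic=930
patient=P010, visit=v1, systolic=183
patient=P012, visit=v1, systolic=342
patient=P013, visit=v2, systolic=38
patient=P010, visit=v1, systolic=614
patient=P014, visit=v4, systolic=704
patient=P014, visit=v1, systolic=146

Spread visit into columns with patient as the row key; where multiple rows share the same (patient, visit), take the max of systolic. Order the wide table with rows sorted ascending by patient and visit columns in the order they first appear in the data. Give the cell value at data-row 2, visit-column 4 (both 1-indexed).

With rows sorted ascending by patient, row 2 is patient=P011. visit columns in first-appearance order: v1, v3, v4, v2; column 4 is v2.
Long rows with patient=P011, visit=v2: max(263, 505, 268) = 505.

505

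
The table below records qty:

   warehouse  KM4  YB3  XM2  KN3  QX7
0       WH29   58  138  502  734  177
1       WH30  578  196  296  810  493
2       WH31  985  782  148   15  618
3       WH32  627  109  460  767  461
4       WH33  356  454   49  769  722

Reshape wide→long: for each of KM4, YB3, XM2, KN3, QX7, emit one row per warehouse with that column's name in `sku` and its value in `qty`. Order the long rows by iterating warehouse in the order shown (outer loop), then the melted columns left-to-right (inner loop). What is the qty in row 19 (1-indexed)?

25 rows total (5 × 5). Row 19: index ⌊(19-1)/5⌋ = 3 into warehouse → WH32; (19-1) mod 5 = 3 into the melted columns → KN3.
So row 19 is (WH32, KN3, 767); qty = 767.

767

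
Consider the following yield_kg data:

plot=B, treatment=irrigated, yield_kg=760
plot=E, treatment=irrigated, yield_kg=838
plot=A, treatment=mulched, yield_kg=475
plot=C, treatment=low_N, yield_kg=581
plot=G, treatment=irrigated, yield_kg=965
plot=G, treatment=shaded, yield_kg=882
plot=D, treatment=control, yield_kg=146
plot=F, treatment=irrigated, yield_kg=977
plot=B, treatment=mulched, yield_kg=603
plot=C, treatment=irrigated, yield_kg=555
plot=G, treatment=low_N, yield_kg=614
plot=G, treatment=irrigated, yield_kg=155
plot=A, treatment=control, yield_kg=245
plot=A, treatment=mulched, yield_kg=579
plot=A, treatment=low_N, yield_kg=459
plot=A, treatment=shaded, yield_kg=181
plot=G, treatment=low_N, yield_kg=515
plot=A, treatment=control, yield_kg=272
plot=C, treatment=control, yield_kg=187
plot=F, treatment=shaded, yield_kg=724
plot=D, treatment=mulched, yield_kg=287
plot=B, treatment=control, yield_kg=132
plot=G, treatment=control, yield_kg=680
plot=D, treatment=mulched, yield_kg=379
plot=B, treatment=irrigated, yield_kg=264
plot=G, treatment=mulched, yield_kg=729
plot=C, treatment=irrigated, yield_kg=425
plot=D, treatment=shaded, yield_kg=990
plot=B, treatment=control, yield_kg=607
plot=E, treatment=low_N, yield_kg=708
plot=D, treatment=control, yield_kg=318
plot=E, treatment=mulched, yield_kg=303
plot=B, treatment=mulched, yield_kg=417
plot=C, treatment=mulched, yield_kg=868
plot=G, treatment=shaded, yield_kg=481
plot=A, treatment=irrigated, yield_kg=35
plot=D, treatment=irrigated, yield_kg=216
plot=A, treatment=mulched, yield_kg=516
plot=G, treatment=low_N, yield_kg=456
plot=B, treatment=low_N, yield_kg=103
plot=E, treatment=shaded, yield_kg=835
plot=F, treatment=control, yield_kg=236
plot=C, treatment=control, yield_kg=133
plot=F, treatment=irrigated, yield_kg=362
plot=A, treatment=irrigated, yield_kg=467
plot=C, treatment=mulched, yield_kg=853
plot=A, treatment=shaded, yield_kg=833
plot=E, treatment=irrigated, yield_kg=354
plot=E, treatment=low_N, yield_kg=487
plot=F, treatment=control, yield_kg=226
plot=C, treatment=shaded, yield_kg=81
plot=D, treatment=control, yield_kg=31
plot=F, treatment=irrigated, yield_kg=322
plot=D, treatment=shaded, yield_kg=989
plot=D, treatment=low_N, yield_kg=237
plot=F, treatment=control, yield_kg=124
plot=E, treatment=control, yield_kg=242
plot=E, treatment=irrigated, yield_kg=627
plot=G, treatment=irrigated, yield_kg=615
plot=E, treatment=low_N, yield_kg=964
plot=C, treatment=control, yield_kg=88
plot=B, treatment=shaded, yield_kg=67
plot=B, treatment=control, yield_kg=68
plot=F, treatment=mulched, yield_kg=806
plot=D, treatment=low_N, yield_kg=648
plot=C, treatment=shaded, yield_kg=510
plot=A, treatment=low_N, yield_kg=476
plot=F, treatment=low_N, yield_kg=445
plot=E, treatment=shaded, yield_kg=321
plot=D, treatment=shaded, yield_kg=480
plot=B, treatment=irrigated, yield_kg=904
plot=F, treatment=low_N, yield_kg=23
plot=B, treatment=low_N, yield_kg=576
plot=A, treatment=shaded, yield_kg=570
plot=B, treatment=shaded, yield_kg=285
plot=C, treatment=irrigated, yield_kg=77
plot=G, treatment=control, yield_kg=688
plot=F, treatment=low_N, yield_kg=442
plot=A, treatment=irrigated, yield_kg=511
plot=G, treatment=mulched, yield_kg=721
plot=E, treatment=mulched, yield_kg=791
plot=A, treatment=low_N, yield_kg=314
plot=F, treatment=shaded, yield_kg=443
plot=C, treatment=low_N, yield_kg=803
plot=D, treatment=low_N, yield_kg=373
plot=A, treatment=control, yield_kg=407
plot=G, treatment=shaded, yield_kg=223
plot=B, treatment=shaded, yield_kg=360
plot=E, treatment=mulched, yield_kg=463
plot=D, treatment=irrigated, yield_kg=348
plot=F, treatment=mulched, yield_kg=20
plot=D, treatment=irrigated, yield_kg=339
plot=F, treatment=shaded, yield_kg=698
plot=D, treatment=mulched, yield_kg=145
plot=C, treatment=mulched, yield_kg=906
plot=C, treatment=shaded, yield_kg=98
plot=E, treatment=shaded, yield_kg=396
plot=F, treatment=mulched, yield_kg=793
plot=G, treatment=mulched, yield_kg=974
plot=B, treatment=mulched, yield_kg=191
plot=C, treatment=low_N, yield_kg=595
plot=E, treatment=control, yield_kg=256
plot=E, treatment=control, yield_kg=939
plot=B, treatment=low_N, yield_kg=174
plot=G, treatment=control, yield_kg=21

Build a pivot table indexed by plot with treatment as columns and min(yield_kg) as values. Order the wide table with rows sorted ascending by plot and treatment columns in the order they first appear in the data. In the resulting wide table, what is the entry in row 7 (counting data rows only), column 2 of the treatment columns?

721

With rows sorted ascending by plot, row 7 is plot=G. treatment columns in first-appearance order: irrigated, mulched, low_N, shaded, control; column 2 is mulched.
Long rows with plot=G, treatment=mulched: min(729, 721, 974) = 721.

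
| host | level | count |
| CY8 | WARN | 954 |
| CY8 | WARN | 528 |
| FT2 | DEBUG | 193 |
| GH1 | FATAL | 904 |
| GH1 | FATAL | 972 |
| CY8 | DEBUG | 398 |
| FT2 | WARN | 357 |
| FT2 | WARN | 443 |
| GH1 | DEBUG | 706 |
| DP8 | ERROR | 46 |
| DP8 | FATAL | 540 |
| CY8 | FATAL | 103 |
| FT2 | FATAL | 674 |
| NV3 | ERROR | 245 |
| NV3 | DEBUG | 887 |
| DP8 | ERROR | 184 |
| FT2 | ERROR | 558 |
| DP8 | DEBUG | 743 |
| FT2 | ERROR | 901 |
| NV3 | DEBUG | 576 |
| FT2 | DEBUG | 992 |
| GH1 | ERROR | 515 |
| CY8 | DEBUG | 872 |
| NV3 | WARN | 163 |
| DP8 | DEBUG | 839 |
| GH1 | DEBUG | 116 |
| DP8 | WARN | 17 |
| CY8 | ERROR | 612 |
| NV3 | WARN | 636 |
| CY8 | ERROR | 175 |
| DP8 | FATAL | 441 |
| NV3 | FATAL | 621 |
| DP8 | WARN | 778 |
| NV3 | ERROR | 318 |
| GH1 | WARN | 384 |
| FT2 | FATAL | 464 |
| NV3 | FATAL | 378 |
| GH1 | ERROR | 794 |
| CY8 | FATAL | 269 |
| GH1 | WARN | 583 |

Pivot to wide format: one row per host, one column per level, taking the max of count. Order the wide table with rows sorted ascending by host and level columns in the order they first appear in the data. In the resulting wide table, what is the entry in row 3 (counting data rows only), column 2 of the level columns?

992

With rows sorted ascending by host, row 3 is host=FT2. level columns in first-appearance order: WARN, DEBUG, FATAL, ERROR; column 2 is DEBUG.
Long rows with host=FT2, level=DEBUG: max(193, 992) = 992.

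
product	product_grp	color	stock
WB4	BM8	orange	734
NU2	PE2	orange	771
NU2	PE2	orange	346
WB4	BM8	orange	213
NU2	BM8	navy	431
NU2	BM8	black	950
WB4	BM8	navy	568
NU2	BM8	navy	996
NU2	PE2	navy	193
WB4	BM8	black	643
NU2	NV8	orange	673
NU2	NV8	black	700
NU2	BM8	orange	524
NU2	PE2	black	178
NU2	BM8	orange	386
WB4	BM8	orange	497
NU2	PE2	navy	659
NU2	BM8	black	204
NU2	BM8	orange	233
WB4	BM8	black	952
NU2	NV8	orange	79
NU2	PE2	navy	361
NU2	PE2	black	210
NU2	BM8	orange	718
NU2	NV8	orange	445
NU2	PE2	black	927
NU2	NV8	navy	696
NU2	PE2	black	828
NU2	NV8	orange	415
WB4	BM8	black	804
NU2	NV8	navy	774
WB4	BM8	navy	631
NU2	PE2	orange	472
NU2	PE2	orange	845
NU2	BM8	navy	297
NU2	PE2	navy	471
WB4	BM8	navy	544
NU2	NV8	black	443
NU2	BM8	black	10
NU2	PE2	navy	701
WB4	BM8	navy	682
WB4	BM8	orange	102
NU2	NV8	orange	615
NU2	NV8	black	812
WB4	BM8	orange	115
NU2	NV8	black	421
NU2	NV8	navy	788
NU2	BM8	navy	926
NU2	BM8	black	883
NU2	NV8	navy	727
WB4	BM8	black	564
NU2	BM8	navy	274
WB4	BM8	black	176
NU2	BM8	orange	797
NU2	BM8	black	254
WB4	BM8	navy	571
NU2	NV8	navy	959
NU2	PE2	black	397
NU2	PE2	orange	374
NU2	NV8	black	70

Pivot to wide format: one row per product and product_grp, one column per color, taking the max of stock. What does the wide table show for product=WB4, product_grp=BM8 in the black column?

952

Rows with product=WB4, product_grp=BM8 and color=black: stock values are 643, 952, 804, 564, 176.
max(643, 952, 804, 564, 176) = 952.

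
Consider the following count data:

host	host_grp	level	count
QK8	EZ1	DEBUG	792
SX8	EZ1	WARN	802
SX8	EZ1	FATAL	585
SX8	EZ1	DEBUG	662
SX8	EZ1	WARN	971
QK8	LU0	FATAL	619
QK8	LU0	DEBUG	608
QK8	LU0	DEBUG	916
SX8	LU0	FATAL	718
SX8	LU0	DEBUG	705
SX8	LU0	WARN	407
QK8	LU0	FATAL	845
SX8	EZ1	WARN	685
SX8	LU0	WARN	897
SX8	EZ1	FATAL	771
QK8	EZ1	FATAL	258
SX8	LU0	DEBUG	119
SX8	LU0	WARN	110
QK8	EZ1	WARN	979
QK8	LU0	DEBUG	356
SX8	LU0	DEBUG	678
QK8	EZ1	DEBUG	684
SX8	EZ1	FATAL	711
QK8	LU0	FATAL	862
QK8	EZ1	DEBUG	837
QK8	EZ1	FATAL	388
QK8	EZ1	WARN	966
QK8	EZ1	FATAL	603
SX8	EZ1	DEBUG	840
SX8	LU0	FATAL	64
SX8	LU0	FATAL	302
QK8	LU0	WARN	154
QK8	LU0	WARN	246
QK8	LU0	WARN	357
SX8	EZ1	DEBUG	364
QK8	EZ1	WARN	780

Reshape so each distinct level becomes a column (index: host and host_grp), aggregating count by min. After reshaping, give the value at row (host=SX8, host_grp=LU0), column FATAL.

Rows with host=SX8, host_grp=LU0 and level=FATAL: count values are 718, 64, 302.
min(718, 64, 302) = 64.

64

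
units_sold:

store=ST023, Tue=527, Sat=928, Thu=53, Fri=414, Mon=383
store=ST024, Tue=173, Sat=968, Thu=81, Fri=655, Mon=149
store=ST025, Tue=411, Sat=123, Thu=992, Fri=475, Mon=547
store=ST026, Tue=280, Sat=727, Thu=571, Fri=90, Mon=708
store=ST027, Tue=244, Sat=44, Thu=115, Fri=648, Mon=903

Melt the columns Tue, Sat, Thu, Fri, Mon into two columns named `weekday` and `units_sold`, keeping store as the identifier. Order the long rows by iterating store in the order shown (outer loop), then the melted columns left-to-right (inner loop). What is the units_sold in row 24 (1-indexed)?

25 rows total (5 × 5). Row 24: index ⌊(24-1)/5⌋ = 4 into store → ST027; (24-1) mod 5 = 3 into the melted columns → Fri.
So row 24 is (ST027, Fri, 648); units_sold = 648.

648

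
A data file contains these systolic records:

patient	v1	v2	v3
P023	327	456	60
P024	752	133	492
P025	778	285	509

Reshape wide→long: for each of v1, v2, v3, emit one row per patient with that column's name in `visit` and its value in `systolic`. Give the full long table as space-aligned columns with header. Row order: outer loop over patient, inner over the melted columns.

Each (patient, column) pair becomes one row: 3 × 3 = 9 rows.
For example, (P023, v1) → systolic=327.

patient  visit  systolic
P023     v1     327     
P023     v2     456     
P023     v3     60      
P024     v1     752     
P024     v2     133     
P024     v3     492     
P025     v1     778     
P025     v2     285     
P025     v3     509     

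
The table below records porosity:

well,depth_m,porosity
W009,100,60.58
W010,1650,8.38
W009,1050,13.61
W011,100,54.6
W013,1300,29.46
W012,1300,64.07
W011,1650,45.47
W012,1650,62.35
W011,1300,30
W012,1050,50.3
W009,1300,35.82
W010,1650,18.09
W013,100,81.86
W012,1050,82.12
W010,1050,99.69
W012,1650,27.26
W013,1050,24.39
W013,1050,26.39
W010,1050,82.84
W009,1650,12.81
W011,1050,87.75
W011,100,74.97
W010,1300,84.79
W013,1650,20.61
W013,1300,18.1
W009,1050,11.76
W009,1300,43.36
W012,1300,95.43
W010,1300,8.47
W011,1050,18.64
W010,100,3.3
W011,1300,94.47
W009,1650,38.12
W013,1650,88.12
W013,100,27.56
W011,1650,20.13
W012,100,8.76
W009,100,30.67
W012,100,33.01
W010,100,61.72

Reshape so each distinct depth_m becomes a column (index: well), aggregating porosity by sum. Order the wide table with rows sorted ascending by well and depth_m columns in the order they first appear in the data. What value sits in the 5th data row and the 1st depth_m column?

109.42

With rows sorted ascending by well, row 5 is well=W013. depth_m columns in first-appearance order: 100, 1650, 1050, 1300; column 1 is 100.
Long rows with well=W013, depth_m=100: 81.86 + 27.56 = 109.42.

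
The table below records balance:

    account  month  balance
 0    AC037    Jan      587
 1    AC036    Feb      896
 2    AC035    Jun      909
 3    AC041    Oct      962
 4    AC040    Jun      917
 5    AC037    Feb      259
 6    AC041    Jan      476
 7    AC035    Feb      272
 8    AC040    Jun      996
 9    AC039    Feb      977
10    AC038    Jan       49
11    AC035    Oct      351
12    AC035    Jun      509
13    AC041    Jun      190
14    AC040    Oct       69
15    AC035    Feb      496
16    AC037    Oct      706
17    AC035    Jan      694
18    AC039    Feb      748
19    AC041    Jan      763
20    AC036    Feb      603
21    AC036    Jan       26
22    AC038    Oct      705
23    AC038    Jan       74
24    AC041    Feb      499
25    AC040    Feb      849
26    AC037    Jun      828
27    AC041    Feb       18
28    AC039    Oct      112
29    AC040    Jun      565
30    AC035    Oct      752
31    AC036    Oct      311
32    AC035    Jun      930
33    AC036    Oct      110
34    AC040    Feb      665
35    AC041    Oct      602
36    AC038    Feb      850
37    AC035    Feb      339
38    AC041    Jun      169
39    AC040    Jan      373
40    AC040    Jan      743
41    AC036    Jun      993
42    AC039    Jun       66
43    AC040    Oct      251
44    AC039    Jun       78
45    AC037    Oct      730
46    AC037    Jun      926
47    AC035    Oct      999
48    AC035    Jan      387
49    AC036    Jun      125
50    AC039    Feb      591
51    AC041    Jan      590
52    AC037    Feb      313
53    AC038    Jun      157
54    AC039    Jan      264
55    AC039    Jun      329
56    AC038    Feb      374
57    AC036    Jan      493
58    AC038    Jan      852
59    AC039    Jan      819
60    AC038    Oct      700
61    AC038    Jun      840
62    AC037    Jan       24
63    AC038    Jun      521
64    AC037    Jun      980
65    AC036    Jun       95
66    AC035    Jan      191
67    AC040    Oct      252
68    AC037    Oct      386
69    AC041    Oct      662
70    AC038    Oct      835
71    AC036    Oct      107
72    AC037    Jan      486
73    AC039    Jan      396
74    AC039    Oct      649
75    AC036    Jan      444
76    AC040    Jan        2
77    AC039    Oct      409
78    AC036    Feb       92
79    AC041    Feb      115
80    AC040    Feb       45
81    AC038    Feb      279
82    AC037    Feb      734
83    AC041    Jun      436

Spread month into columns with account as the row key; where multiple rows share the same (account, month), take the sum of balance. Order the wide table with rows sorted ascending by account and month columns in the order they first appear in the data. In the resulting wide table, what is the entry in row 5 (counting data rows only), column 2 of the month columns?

2316

With rows sorted ascending by account, row 5 is account=AC039. month columns in first-appearance order: Jan, Feb, Jun, Oct; column 2 is Feb.
Long rows with account=AC039, month=Feb: 977 + 748 + 591 = 2316.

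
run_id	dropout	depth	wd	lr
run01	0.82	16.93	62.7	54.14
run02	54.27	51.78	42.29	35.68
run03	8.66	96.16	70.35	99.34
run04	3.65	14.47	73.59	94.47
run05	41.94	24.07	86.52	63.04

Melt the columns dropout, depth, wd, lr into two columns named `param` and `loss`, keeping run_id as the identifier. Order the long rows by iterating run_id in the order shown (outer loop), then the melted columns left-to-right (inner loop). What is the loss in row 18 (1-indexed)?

20 rows total (5 × 4). Row 18: index ⌊(18-1)/4⌋ = 4 into run_id → run05; (18-1) mod 4 = 1 into the melted columns → depth.
So row 18 is (run05, depth, 24.07); loss = 24.07.

24.07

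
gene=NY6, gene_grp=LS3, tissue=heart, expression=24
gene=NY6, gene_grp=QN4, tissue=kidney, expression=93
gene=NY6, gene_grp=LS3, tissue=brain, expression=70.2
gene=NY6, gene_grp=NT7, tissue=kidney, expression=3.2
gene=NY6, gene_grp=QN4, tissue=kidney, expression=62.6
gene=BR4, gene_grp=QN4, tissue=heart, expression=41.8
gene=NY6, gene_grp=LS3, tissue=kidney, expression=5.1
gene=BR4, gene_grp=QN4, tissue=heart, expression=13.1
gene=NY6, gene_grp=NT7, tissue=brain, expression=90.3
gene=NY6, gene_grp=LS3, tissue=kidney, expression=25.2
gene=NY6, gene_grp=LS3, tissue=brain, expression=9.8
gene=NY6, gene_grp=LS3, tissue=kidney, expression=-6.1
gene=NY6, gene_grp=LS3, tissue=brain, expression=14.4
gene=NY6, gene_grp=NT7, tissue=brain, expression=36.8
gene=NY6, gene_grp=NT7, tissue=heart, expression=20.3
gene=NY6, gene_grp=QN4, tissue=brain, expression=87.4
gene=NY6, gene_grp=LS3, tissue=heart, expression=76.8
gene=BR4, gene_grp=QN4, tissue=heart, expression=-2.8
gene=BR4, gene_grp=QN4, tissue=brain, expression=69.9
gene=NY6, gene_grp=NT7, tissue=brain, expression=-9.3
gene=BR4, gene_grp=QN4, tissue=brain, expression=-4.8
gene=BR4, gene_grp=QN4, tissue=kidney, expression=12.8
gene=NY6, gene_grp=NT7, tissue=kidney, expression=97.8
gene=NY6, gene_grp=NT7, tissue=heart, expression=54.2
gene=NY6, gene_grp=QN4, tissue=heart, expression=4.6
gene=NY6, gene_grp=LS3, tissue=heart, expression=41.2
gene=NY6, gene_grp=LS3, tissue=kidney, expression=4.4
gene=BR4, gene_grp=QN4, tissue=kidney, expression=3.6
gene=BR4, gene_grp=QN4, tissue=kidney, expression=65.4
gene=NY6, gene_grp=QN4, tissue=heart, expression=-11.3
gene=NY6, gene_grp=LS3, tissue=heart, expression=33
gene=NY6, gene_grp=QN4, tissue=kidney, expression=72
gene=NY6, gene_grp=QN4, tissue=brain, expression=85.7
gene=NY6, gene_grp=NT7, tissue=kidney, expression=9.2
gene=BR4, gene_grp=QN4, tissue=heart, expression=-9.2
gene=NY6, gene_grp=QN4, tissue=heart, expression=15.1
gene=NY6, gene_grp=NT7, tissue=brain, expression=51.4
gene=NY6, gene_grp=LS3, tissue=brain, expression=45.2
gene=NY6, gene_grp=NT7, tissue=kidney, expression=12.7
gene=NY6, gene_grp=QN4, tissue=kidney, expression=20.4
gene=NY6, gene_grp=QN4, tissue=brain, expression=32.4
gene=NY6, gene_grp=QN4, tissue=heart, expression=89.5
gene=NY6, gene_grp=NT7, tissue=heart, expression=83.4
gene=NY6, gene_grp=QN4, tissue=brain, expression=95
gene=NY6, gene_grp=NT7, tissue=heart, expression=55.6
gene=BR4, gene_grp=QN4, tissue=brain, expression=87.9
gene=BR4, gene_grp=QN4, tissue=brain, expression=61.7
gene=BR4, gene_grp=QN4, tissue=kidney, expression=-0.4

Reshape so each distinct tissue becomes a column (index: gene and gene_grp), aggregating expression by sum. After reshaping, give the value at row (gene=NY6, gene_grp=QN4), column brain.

Rows with gene=NY6, gene_grp=QN4 and tissue=brain: expression values are 87.4, 85.7, 32.4, 95.
87.4 + 85.7 + 32.4 + 95 = 300.5.

300.5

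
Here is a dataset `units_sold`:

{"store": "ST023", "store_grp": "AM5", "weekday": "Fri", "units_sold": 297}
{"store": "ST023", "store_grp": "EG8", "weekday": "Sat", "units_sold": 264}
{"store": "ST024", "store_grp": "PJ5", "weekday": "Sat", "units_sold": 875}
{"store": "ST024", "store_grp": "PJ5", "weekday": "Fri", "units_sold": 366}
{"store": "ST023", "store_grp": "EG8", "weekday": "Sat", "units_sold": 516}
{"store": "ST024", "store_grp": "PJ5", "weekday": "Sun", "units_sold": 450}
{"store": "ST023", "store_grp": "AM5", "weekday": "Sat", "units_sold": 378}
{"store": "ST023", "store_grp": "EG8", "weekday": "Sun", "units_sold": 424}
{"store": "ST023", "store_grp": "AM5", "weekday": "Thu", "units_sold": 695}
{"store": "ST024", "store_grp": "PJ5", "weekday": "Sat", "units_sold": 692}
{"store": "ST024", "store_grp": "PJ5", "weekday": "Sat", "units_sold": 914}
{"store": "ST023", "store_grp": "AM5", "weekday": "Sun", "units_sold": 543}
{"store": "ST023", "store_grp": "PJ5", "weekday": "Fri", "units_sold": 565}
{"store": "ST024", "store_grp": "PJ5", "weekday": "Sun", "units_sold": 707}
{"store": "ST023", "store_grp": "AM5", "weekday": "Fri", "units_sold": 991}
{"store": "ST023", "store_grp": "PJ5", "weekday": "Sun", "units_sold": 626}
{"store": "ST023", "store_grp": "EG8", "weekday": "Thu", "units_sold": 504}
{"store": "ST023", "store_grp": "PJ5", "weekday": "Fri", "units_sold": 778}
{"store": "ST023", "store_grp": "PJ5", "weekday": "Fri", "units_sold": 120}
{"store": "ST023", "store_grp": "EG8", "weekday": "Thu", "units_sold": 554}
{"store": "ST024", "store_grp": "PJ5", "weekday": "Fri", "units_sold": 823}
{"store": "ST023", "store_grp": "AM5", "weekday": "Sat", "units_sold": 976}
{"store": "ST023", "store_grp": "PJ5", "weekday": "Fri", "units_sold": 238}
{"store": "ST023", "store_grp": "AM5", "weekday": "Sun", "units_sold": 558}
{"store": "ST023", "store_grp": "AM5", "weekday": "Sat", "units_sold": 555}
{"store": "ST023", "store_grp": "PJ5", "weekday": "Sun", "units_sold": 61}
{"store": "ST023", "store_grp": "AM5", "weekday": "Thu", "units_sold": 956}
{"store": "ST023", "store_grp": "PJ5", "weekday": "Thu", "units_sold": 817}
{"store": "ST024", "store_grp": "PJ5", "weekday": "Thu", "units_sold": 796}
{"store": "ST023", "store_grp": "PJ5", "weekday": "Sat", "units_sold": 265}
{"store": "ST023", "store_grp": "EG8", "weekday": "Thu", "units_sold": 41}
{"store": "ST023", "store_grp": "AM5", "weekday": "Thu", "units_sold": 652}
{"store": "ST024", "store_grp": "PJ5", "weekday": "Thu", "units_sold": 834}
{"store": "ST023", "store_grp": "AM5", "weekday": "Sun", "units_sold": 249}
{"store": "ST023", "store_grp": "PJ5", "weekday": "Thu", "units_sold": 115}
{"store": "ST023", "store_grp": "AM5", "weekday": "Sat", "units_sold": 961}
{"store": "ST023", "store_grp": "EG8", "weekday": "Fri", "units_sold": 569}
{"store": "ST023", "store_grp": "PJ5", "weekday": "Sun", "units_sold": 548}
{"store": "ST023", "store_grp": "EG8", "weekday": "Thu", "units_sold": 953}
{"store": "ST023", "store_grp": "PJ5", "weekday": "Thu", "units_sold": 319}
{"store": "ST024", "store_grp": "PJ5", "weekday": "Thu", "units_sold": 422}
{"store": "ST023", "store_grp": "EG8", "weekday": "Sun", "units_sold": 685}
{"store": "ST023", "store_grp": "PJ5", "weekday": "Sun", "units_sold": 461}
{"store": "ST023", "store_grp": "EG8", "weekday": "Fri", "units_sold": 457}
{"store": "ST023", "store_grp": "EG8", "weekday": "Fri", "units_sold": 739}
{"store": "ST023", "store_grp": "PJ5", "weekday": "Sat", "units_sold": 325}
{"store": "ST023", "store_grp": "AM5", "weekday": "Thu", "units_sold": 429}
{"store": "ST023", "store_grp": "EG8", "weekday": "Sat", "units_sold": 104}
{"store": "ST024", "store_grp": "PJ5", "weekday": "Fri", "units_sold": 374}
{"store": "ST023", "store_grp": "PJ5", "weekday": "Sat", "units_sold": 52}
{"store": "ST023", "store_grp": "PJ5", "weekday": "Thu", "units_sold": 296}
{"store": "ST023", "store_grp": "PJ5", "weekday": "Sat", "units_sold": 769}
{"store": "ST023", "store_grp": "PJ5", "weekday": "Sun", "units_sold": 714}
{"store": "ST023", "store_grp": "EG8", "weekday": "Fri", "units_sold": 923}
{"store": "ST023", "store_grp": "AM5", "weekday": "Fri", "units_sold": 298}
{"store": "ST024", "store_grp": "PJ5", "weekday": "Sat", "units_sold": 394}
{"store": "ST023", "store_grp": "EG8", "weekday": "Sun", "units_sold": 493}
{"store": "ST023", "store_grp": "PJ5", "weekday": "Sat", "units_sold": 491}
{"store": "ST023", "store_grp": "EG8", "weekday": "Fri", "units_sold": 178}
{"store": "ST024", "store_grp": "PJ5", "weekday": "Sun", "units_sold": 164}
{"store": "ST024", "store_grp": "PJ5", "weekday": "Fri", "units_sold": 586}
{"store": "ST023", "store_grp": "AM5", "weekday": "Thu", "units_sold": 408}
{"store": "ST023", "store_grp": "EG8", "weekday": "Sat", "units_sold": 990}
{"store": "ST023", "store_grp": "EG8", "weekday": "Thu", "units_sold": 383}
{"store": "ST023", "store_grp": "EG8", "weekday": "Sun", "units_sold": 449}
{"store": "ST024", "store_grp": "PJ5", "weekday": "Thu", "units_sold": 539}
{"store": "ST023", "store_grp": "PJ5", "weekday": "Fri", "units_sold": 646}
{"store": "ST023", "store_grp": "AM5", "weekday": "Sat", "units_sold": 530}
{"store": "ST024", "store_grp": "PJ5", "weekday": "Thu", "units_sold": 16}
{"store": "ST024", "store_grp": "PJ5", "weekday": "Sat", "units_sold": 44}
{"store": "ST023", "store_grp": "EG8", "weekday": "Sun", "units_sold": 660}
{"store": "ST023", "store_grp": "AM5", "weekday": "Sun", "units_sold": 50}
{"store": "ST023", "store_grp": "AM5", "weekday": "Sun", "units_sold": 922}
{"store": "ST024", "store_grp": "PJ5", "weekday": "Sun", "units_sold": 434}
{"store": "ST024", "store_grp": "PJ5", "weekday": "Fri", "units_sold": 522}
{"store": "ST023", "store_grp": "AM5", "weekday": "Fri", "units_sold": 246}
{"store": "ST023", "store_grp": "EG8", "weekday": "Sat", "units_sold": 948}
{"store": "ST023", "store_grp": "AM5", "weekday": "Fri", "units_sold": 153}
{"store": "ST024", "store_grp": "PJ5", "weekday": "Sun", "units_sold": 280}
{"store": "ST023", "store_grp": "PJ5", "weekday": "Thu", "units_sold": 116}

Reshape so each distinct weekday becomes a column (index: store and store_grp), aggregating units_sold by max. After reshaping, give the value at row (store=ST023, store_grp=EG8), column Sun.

685

Rows with store=ST023, store_grp=EG8 and weekday=Sun: units_sold values are 424, 685, 493, 449, 660.
max(424, 685, 493, 449, 660) = 685.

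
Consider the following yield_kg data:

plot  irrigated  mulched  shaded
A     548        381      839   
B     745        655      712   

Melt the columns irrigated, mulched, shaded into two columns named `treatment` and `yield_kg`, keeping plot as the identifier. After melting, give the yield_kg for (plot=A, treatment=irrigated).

548

Unpivoting turns each (plot, wide-column) pair into one long row.
The wide cell at row A, column irrigated holds 548, so the long row (A, irrigated) has yield_kg=548.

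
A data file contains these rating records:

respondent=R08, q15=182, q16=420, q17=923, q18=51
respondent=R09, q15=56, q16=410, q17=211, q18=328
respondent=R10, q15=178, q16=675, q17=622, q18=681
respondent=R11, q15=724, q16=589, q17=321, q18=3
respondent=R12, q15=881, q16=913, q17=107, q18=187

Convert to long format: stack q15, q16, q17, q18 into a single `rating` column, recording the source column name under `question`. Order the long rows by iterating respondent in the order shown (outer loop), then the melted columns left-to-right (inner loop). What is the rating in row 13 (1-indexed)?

724

20 rows total (5 × 4). Row 13: index ⌊(13-1)/4⌋ = 3 into respondent → R11; (13-1) mod 4 = 0 into the melted columns → q15.
So row 13 is (R11, q15, 724); rating = 724.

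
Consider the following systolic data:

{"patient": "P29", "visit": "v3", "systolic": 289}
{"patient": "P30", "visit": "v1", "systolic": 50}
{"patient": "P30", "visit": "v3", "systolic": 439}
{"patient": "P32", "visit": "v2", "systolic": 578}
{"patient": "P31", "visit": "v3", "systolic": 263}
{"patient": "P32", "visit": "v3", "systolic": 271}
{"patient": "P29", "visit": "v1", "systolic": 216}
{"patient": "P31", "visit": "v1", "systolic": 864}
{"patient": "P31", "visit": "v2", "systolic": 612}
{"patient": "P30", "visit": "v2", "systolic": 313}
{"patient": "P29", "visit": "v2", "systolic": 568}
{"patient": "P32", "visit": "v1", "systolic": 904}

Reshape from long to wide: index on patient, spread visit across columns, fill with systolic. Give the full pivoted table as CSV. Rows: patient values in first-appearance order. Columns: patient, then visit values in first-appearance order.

patient,v3,v1,v2
P29,289,216,568
P30,439,50,313
P32,271,904,578
P31,263,864,612

Columns: patient plus the 3 distinct visit values (v3, v1, v2).
For example, row P29 column v3 takes systolic=289 from the long row (P29, v3).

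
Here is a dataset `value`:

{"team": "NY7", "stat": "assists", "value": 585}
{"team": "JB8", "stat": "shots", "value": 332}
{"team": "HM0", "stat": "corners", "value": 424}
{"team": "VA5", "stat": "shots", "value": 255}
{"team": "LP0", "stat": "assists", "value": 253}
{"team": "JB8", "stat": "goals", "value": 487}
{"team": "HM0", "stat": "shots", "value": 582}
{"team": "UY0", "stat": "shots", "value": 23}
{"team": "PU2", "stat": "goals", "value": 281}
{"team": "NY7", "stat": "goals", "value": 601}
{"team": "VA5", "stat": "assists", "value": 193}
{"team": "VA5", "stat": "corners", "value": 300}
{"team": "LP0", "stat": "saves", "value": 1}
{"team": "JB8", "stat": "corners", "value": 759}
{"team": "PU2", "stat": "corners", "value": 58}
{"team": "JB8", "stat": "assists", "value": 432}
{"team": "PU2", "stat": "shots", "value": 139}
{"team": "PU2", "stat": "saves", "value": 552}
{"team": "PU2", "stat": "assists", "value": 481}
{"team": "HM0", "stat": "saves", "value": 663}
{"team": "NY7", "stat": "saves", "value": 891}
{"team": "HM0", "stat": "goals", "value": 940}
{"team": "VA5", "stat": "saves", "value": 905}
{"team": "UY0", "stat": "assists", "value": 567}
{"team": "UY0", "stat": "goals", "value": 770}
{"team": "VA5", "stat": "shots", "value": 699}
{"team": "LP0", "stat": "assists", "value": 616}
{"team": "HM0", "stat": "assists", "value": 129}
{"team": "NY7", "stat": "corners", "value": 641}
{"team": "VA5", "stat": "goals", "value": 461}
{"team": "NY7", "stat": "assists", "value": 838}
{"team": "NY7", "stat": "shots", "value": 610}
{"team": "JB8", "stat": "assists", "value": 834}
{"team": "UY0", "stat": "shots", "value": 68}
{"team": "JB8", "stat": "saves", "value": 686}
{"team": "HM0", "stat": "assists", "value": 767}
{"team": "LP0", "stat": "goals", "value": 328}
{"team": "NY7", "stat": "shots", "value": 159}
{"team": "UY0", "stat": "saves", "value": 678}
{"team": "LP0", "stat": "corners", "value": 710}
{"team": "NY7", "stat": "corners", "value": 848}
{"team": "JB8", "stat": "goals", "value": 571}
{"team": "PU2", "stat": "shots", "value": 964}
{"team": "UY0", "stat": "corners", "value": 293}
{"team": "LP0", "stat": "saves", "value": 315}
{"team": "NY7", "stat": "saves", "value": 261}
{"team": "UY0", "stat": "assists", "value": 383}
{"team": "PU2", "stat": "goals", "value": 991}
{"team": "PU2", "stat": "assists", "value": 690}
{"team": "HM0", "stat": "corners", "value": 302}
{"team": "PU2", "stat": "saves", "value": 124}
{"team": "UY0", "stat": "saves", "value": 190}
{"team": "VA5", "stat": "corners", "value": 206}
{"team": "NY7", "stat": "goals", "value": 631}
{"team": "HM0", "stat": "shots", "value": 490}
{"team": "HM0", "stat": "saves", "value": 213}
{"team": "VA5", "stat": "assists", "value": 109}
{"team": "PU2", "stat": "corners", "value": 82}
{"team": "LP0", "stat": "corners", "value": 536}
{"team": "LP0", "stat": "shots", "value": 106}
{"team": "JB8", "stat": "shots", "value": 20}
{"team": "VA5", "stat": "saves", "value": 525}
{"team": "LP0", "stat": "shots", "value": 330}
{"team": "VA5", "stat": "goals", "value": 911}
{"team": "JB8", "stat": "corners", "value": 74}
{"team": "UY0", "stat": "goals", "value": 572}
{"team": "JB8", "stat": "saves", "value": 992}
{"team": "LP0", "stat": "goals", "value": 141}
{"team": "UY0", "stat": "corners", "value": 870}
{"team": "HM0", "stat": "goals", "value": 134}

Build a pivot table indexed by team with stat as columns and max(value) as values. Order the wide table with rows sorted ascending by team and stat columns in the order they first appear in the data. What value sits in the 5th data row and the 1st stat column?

With rows sorted ascending by team, row 5 is team=PU2. stat columns in first-appearance order: assists, shots, corners, goals, saves; column 1 is assists.
Long rows with team=PU2, stat=assists: max(481, 690) = 690.

690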